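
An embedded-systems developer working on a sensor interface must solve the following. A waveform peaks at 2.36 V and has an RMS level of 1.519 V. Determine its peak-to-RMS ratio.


Crest factor is the ratio of peak to RMS:
CF = V_peak / V_rms
   = 2.36 / 1.519
   = 1.5537

1.5537


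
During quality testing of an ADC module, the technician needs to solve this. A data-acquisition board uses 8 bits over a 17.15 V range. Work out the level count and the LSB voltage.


Step 1 — number of quantization levels:
L = 2^N = 2^8 = 256

Step 2 — LSB step size:
delta = Vfs / L
      = 17.15 / 256
      = 0.06699219 V

Levels = 256; step size = 0.06699219 V


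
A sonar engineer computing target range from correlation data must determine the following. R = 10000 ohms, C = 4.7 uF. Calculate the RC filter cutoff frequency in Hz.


Cutoff frequency of a first-order RC filter:
fc = 1 / (2 * pi * R * C)
C = 4.7 uF = 4.7e-06 F
fc = 1 / (2 * pi * 10000 * 4.7e-06)
   = 1 / 0.29530970943744
   = 3.386275 Hz

3.386275 Hz


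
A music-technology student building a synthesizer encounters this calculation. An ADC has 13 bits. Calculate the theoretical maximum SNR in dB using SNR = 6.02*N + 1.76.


Theoretical SNR for a full-scale sinusoid:
SNR = 6.02 * N + 1.76
    = 6.02 * 13 + 1.76
    = 78.26 + 1.76
    = 80.02 dB

80.02 dB


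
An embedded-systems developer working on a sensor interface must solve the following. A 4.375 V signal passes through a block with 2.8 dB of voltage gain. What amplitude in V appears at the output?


Output voltage from dB gain:
V_out = V_in * 10^(gain_dB / 20)
      = 4.375 * 10^(2.8 / 20)
      = 4.375 * 1.380384
      = 6.0392 V

6.0392 V


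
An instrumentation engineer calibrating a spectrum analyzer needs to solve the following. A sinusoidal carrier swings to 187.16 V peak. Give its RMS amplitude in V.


RMS voltage for a sinusoidal waveform:
V_rms = V_peak / sqrt(2)
      = 187.16 / 1.414214
      = 132.342 V

132.342 V


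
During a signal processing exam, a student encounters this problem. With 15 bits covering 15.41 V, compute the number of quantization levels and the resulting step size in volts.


Step 1 — number of quantization levels:
L = 2^N = 2^15 = 32768

Step 2 — LSB step size:
delta = Vfs / L
      = 15.41 / 32768
      = 0.00047028 V

Levels = 32768; step size = 0.00047028 V


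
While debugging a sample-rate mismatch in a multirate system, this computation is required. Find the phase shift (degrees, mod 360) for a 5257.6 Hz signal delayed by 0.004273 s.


Phase shift from frequency and time delay:
phi = 360 * f * t_delay
    = 360 * 5257.6 * 0.004273
    = 8087.66 degrees
    mod 360 = 167.66 degrees

167.66 degrees


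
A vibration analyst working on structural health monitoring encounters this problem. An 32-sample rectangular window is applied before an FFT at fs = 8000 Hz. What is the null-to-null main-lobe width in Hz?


Main lobe width for a rectangular window:
Width = 2 * fs / N
      = 2 * 8000 / 32
      = 16000 / 32
      = 500.0 Hz

500.0 Hz


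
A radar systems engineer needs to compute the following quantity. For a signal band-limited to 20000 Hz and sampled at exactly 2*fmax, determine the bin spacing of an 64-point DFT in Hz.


Step 1 — Nyquist sampling rate:
fs = 2 * fmax = 2 * 20000 = 40000 Hz

Step 2 — DFT bin spacing:
df = fs / N = 40000 / 64 = 625.0 Hz

625.0 Hz


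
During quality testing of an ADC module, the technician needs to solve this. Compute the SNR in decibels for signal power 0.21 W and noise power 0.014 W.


SNR in decibels:
SNR = 10 * log10(Ps / Pn)
    = 10 * log10(0.21 / 0.014)
    = 10 * log10(15.0)
    = 10 * 1.1761
    = 11.76 dB

11.76 dB


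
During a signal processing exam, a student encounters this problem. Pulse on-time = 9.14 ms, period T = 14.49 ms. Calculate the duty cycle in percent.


Duty cycle as a percentage:
DC = (t_on / T) * 100
   = (9.14 / 14.49) * 100
   = 0.63078 * 100
   = 63.08 %

63.08 %


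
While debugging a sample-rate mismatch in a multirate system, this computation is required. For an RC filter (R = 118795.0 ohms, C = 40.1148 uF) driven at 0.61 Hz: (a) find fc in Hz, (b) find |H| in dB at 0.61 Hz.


Step 1 — cutoff frequency:
fc = 1 / (2*pi*R*C)
C = 40.1148 uF = 4.01148e-05 F
fc = 1 / (2*pi*118795.0*4.01148e-05)
   = 0.0333978 Hz

Step 2 — magnitude at f = 0.61 Hz:
|H(f)| = 1 / sqrt(1 + (f/fc)^2)
f/fc = 0.61 / 0.0333978 = 18.264676
|H| = 1 / sqrt(1 + 333.598389) = 0.0546686
|H|_dB = 20*log10(0.0546686) = -25.25 dB

fc = 0.0333978 Hz; |H(0.61 Hz)| = -25.25 dB


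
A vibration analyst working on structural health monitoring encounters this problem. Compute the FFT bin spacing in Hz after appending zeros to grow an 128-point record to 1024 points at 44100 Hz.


Frequency resolution after zero-padding:
N_padded = 128 * 8 = 1024
df = fs / N_padded
   = 44100 / 1024
   = 43.0664 Hz

43.0664 Hz


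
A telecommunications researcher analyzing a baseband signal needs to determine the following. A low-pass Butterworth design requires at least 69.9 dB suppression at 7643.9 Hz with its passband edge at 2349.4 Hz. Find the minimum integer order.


Butterworth filter order formula:
n = log10(10^(A/10) - 1) / (2 * log10(f_stop/f_pass))
10^(69.9/10) - 1 = 9772371.2096
f_stop/f_pass = 7643.9 / 2349.4 = 3.2536
n = 6.8214 -> ceil = 7

7


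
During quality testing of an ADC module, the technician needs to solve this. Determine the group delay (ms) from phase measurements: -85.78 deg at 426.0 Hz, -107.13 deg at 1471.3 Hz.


Group delay from phase difference:
tau = -d(phi)/d(omega)
d(phi) = -21.35 deg = -0.372628 rad
d(omega) = 2*pi*(1471.3 - 426.0) = 6567.8136 rad/s
tau = -(-0.372628) / 6567.8136
    = 0.0567 ms

0.0567 ms


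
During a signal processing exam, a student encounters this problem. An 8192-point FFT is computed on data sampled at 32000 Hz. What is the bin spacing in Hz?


DFT frequency resolution:
df = fs / N
   = 32000 / 8192
   = 3.9062 Hz

3.9062 Hz


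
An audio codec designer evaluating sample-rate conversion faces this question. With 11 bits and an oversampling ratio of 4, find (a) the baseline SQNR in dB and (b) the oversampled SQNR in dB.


Step 1 — baseline SQNR at Nyquist:
SQNR_base = 6.02*N + 1.76
          = 6.02*11 + 1.76
          = 67.98 dB

Step 2 — oversampling processing gain:
G = 10*log10(OSR) = 10*log10(4) = 6.02 dB

Step 3 — total:
SQNR_total = 67.98 + 6.02 = 74.0 dB

Base SQNR = 67.98 dB; oversampled SQNR = 74.0 dB


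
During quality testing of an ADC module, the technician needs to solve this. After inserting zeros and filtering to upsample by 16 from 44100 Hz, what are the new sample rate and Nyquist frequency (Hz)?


Step 1 — output sample rate after interpolation by L:
fs_out = L * fs_in = 16 * 44100 = 705600 Hz

Step 2 — Nyquist frequency of the output stream:
f_Nyq = fs_out / 2 = 705600 / 2 = 352800.0 Hz

fs_out = 705600 Hz; f_Nyquist = 352800.0 Hz


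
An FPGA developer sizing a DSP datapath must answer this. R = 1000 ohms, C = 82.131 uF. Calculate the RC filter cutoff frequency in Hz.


Cutoff frequency of a first-order RC filter:
fc = 1 / (2 * pi * R * C)
C = 82.131 uF = 8.2131e-05 F
fc = 1 / (2 * pi * 1000 * 8.2131e-05)
   = 1 / 0.51604429246397
   = 1.937818 Hz

1.937818 Hz


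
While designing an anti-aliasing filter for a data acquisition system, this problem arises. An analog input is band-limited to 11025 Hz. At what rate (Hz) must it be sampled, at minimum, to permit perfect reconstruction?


The Nyquist rate is twice the maximum frequency component.
fs_min = 2 * fmax
      = 2 * 11025
      = 22050 Hz

22050


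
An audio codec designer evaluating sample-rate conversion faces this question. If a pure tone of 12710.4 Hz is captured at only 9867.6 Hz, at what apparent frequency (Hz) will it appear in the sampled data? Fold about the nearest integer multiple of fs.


Compute the nearest integer multiple of fs to the signal:
n = round(12710.4 / 9867.6) = 1
f_alias = |12710.4 - 1 * 9867.6|
        = |12710.4 - 9867.6|
        = 2842.8 Hz

2842.8


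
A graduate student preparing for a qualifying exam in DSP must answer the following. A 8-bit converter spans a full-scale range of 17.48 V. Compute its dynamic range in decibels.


Dynamic range from full-scale to LSB:
V_min = V_max / 2^bits = 17.48 / 2^8
DR = 20 * log10(V_max / V_min)
   = 20 * log10(2^8)
   = 20 * 8 * log10(2)
   = 48.16 dB

48.16 dB


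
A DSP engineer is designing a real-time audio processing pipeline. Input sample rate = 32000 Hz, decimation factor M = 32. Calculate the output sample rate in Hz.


Decimation reduces the sample rate:
fs_out = fs_in / M
       = 32000 / 32
       = 1000.0 Hz

1000.0 Hz


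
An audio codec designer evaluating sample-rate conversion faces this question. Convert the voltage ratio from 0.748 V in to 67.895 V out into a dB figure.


Voltage gain in dB:
G = 20 * log10(Vout / Vin)
  = 20 * log10(67.895 / 0.748)
  = 20 * log10(90.768717)
  = 20 * 1.957936
  = 39.16 dB

39.16 dB


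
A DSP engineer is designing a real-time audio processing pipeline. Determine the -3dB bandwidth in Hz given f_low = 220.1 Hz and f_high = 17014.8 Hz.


Bandwidth is the difference of -3dB frequencies:
BW = f_high - f_low
   = 17014.8 - 220.1
   = 16794.7 Hz

16794.7 Hz


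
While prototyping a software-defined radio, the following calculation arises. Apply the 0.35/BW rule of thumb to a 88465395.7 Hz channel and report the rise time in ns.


Rise time from bandwidth relationship:
tr = 0.35 / BW
   = 0.35 / 88465395.7
   = 3.956349228e-09 s
   = 3.9563 ns

3.9563 ns


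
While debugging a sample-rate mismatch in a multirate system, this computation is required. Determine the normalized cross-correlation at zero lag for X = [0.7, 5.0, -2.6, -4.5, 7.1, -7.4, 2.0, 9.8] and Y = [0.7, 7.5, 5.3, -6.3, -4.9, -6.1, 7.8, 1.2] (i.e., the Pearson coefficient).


Pearson correlation coefficient (population):
r = cov(X,Y) / (std(X) * std(Y))
Mean X = 1.2625, Mean Y = 0.65
Cov(X,Y) = 10.463125
Std(X) = 5.53352, Std(Y) = 5.529919
r = 0.3419

0.3419


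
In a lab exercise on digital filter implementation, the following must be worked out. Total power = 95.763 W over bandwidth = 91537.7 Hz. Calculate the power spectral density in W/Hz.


Power spectral density:
PSD = P / BW
    = 95.763 / 91537.7
    = 0.00104616 W/Hz

0.00104616 W/Hz


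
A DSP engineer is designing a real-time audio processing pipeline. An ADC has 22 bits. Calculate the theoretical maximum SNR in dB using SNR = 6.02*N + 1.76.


Theoretical SNR for a full-scale sinusoid:
SNR = 6.02 * N + 1.76
    = 6.02 * 22 + 1.76
    = 132.44 + 1.76
    = 134.2 dB

134.2 dB


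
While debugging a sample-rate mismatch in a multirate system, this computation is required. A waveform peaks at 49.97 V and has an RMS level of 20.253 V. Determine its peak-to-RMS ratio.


Crest factor is the ratio of peak to RMS:
CF = V_peak / V_rms
   = 49.97 / 20.253
   = 2.4673

2.4673


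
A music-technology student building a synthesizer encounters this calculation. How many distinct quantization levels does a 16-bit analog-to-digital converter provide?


Number of quantization levels = 2^N
= 2^16
= 65536

65536


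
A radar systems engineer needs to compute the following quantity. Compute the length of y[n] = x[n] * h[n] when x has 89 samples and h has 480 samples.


Linear convolution output length:
L = N + M - 1
  = 89 + 480 - 1
  = 568 samples

568


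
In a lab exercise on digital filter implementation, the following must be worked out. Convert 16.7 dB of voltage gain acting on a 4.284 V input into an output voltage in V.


Output voltage from dB gain:
V_out = V_in * 10^(gain_dB / 20)
      = 4.284 * 10^(16.7 / 20)
      = 4.284 * 6.839116
      = 29.2988 V

29.2988 V


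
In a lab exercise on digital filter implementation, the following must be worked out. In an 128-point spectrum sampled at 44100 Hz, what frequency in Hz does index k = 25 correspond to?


Frequency of DFT bin k:
f_k = k * fs / N
    = 25 * 44100 / 128
    = 1102500 / 128
    = 8613.281 Hz

8613.281 Hz


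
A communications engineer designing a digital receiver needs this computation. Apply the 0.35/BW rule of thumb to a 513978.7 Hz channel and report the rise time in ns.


Rise time from bandwidth relationship:
tr = 0.35 / BW
   = 0.35 / 513978.7
   = 6.80962071e-07 s
   = 680.9621 ns

680.9621 ns


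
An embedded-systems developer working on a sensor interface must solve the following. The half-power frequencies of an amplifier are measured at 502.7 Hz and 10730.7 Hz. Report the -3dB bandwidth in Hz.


Bandwidth is the difference of -3dB frequencies:
BW = f_high - f_low
   = 10730.7 - 502.7
   = 10228.0 Hz

10228.0 Hz


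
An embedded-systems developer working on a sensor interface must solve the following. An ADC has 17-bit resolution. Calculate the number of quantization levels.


Number of quantization levels = 2^N
= 2^17
= 131072

131072


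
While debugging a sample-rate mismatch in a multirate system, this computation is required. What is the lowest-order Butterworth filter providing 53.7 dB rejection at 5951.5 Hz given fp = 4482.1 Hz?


Butterworth filter order formula:
n = log10(10^(A/10) - 1) / (2 * log10(f_stop/f_pass))
10^(53.7/10) - 1 = 234421.8815
f_stop/f_pass = 5951.5 / 4482.1 = 1.3278
n = 21.8036 -> ceil = 22

22


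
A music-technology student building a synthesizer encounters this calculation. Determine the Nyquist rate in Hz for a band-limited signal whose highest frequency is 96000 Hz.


The Nyquist rate is twice the maximum frequency component.
fs_min = 2 * fmax
      = 2 * 96000
      = 192000 Hz

192000


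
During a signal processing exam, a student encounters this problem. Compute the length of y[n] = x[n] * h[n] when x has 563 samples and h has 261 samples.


Linear convolution output length:
L = N + M - 1
  = 563 + 261 - 1
  = 823 samples

823


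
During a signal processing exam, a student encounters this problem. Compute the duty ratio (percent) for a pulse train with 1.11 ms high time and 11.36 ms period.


Duty cycle as a percentage:
DC = (t_on / T) * 100
   = (1.11 / 11.36) * 100
   = 0.097711 * 100
   = 9.77 %

9.77 %


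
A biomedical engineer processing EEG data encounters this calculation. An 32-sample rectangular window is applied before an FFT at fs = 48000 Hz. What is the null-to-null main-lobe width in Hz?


Main lobe width for a rectangular window:
Width = 2 * fs / N
      = 2 * 48000 / 32
      = 96000 / 32
      = 3000.0 Hz

3000.0 Hz


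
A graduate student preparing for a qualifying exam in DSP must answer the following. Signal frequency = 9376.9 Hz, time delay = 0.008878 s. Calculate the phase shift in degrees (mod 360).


Phase shift from frequency and time delay:
phi = 360 * f * t_delay
    = 360 * 9376.9 * 0.008878
    = 29969.32 degrees
    mod 360 = 89.32 degrees

89.32 degrees


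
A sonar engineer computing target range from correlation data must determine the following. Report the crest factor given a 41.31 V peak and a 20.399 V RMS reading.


Crest factor is the ratio of peak to RMS:
CF = V_peak / V_rms
   = 41.31 / 20.399
   = 2.0251

2.0251


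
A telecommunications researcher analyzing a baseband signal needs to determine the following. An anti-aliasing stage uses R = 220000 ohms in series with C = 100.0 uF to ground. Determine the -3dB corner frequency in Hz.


Cutoff frequency of a first-order RC filter:
fc = 1 / (2 * pi * R * C)
C = 100.0 uF = 0.0001 F
fc = 1 / (2 * pi * 220000 * 0.0001)
   = 1 / 138.23007675795
   = 0.007234 Hz

0.007234 Hz


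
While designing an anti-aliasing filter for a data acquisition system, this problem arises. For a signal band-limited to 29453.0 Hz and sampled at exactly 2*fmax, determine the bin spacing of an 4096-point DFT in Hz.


Step 1 — Nyquist sampling rate:
fs = 2 * fmax = 2 * 29453.0 = 58906.0 Hz

Step 2 — DFT bin spacing:
df = fs / N = 58906.0 / 4096 = 14.3813 Hz

14.3813 Hz


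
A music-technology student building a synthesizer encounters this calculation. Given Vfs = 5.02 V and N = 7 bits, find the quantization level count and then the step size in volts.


Step 1 — number of quantization levels:
L = 2^N = 2^7 = 128

Step 2 — LSB step size:
delta = Vfs / L
      = 5.02 / 128
      = 0.03921875 V

Levels = 128; step size = 0.03921875 V


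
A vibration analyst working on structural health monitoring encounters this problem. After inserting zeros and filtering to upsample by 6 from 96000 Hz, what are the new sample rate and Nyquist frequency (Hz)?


Step 1 — output sample rate after interpolation by L:
fs_out = L * fs_in = 6 * 96000 = 576000 Hz

Step 2 — Nyquist frequency of the output stream:
f_Nyq = fs_out / 2 = 576000 / 2 = 288000.0 Hz

fs_out = 576000 Hz; f_Nyquist = 288000.0 Hz


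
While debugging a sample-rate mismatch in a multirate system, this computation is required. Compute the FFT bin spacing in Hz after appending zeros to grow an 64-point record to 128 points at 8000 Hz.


Frequency resolution after zero-padding:
N_padded = 64 * 2 = 128
df = fs / N_padded
   = 8000 / 128
   = 62.5 Hz

62.5 Hz


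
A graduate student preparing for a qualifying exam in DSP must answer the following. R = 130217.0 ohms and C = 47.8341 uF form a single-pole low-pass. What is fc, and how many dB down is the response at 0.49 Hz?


Step 1 — cutoff frequency:
fc = 1 / (2*pi*R*C)
C = 47.8341 uF = 4.78341e-05 F
fc = 1 / (2*pi*130217.0*4.78341e-05)
   = 0.0255514 Hz

Step 2 — magnitude at f = 0.49 Hz:
|H(f)| = 1 / sqrt(1 + (f/fc)^2)
f/fc = 0.49 / 0.0255514 = 19.177031
|H| = 1 / sqrt(1 + 367.758518) = 0.052075
|H|_dB = 20*log10(0.052075) = -25.67 dB

fc = 0.0255514 Hz; |H(0.49 Hz)| = -25.67 dB


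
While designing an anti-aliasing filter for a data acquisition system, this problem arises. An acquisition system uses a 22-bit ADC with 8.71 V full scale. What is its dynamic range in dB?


Dynamic range from full-scale to LSB:
V_min = V_max / 2^bits = 8.71 / 2^22
DR = 20 * log10(V_max / V_min)
   = 20 * log10(2^22)
   = 20 * 22 * log10(2)
   = 132.45 dB

132.45 dB


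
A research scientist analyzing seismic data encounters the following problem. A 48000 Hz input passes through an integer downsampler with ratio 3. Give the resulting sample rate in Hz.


Decimation reduces the sample rate:
fs_out = fs_in / M
       = 48000 / 3
       = 16000.0 Hz

16000.0 Hz


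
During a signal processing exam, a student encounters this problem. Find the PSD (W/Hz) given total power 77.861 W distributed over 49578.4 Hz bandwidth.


Power spectral density:
PSD = P / BW
    = 77.861 / 49578.4
    = 0.00157046 W/Hz

0.00157046 W/Hz


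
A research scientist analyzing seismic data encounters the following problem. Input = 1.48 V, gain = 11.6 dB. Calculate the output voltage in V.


Output voltage from dB gain:
V_out = V_in * 10^(gain_dB / 20)
      = 1.48 * 10^(11.6 / 20)
      = 1.48 * 3.801894
      = 5.6268 V

5.6268 V


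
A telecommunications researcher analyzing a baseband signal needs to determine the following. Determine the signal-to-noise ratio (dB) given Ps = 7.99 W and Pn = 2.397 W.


SNR in decibels:
SNR = 10 * log10(Ps / Pn)
    = 10 * log10(7.99 / 2.397)
    = 10 * log10(3.3333)
    = 10 * 0.5229
    = 5.23 dB

5.23 dB


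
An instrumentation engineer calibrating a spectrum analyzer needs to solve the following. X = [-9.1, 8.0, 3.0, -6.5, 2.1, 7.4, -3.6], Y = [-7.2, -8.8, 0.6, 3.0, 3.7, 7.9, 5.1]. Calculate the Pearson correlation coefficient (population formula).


Pearson correlation coefficient (population):
r = cov(X,Y) / (std(X) * std(Y))
Mean X = 0.1857, Mean Y = 0.6143
Cov(X,Y) = 3.498776
Std(X) = 6.209999, Std(Y) = 5.832282
r = 0.0966

0.0966


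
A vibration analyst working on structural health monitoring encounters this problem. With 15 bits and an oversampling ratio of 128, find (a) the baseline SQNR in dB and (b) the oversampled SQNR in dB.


Step 1 — baseline SQNR at Nyquist:
SQNR_base = 6.02*N + 1.76
          = 6.02*15 + 1.76
          = 92.06 dB

Step 2 — oversampling processing gain:
G = 10*log10(OSR) = 10*log10(128) = 21.07 dB

Step 3 — total:
SQNR_total = 92.06 + 21.07 = 113.13 dB

Base SQNR = 92.06 dB; oversampled SQNR = 113.13 dB


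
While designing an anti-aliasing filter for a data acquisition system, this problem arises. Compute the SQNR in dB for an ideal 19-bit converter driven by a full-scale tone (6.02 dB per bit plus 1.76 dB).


Theoretical SNR for a full-scale sinusoid:
SNR = 6.02 * N + 1.76
    = 6.02 * 19 + 1.76
    = 114.38 + 1.76
    = 116.14 dB

116.14 dB


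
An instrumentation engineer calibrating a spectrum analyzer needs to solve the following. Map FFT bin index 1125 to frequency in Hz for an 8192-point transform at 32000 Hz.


Frequency of DFT bin k:
f_k = k * fs / N
    = 1125 * 32000 / 8192
    = 36000000 / 8192
    = 4394.531 Hz

4394.531 Hz


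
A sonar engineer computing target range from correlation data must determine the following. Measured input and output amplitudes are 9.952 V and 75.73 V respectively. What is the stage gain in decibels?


Voltage gain in dB:
G = 20 * log10(Vout / Vin)
  = 20 * log10(75.73 / 9.952)
  = 20 * log10(7.609526)
  = 20 * 0.881358
  = 17.63 dB

17.63 dB


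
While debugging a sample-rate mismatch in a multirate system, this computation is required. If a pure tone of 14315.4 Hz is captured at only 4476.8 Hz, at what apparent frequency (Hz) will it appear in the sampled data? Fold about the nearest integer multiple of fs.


Compute the nearest integer multiple of fs to the signal:
n = round(14315.4 / 4476.8) = 3
f_alias = |14315.4 - 3 * 4476.8|
        = |14315.4 - 13430.4|
        = 885.0 Hz

885.0


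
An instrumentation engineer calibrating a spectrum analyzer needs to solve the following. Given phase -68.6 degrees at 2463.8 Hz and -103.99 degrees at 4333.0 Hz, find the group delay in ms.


Group delay from phase difference:
tau = -d(phi)/d(omega)
d(phi) = -35.39 deg = -0.617672 rad
d(omega) = 2*pi*(4333.0 - 2463.8) = 11744.53 rad/s
tau = -(-0.617672) / 11744.53
    = 0.0526 ms

0.0526 ms


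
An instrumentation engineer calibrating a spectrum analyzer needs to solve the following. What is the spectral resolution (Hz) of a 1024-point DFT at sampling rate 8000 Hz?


DFT frequency resolution:
df = fs / N
   = 8000 / 1024
   = 7.8125 Hz

7.8125 Hz


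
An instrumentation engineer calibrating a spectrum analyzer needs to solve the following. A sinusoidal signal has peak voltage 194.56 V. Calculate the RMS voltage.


RMS voltage for a sinusoidal waveform:
V_rms = V_peak / sqrt(2)
      = 194.56 / 1.414214
      = 137.575 V

137.575 V


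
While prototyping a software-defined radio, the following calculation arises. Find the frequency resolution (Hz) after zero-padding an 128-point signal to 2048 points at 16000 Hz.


Frequency resolution after zero-padding:
N_padded = 128 * 16 = 2048
df = fs / N_padded
   = 16000 / 2048
   = 7.8125 Hz

7.8125 Hz


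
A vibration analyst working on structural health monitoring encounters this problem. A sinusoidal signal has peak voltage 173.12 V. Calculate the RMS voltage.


RMS voltage for a sinusoidal waveform:
V_rms = V_peak / sqrt(2)
      = 173.12 / 1.414214
      = 122.414 V

122.414 V


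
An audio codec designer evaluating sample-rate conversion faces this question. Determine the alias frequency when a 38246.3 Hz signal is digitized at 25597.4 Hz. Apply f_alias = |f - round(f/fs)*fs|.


Compute the nearest integer multiple of fs to the signal:
n = round(38246.3 / 25597.4) = 1
f_alias = |38246.3 - 1 * 25597.4|
        = |38246.3 - 25597.4|
        = 12648.9 Hz

12648.9


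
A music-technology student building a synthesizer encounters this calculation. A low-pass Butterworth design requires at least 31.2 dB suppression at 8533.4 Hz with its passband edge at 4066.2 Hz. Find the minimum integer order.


Butterworth filter order formula:
n = log10(10^(A/10) - 1) / (2 * log10(f_stop/f_pass))
10^(31.2/10) - 1 = 1317.2567
f_stop/f_pass = 8533.4 / 4066.2 = 2.0986
n = 4.8452 -> ceil = 5

5


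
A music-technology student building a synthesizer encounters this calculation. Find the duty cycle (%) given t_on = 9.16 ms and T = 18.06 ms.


Duty cycle as a percentage:
DC = (t_on / T) * 100
   = (9.16 / 18.06) * 100
   = 0.507198 * 100
   = 50.72 %

50.72 %


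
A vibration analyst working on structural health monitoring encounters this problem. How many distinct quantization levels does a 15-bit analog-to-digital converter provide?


Number of quantization levels = 2^N
= 2^15
= 32768

32768


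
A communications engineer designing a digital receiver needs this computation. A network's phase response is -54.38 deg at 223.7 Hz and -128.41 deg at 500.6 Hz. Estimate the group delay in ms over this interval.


Group delay from phase difference:
tau = -d(phi)/d(omega)
d(phi) = -74.03 deg = -1.292067 rad
d(omega) = 2*pi*(500.6 - 223.7) = 1739.814 rad/s
tau = -(-1.292067) / 1739.814
    = 0.7426 ms

0.7426 ms


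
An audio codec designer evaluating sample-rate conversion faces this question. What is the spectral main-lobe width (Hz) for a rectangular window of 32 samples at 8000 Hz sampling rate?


Main lobe width for a rectangular window:
Width = 2 * fs / N
      = 2 * 8000 / 32
      = 16000 / 32
      = 500.0 Hz

500.0 Hz


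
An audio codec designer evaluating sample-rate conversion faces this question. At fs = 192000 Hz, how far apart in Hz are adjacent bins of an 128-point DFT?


DFT frequency resolution:
df = fs / N
   = 192000 / 128
   = 1500.0 Hz

1500.0 Hz


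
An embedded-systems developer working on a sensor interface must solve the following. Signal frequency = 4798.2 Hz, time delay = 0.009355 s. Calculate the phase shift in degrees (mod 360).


Phase shift from frequency and time delay:
phi = 360 * f * t_delay
    = 360 * 4798.2 * 0.009355
    = 16159.38 degrees
    mod 360 = 319.38 degrees

319.38 degrees


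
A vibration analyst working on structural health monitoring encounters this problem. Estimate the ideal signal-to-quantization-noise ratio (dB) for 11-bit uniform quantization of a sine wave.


Theoretical SNR for a full-scale sinusoid:
SNR = 6.02 * N + 1.76
    = 6.02 * 11 + 1.76
    = 66.22 + 1.76
    = 67.98 dB

67.98 dB


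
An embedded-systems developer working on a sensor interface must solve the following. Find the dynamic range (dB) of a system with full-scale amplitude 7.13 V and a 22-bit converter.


Dynamic range from full-scale to LSB:
V_min = V_max / 2^bits = 7.13 / 2^22
DR = 20 * log10(V_max / V_min)
   = 20 * log10(2^22)
   = 20 * 22 * log10(2)
   = 132.45 dB

132.45 dB


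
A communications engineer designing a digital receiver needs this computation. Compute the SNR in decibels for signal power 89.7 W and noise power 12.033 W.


SNR in decibels:
SNR = 10 * log10(Ps / Pn)
    = 10 * log10(89.7 / 12.033)
    = 10 * log10(7.4545)
    = 10 * 0.8724
    = 8.72 dB

8.72 dB


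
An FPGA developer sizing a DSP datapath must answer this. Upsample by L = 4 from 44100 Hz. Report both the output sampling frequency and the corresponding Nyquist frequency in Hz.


Step 1 — output sample rate after interpolation by L:
fs_out = L * fs_in = 4 * 44100 = 176400 Hz

Step 2 — Nyquist frequency of the output stream:
f_Nyq = fs_out / 2 = 176400 / 2 = 88200.0 Hz

fs_out = 176400 Hz; f_Nyquist = 88200.0 Hz


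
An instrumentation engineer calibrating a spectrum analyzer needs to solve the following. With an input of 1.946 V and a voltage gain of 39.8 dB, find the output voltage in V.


Output voltage from dB gain:
V_out = V_in * 10^(gain_dB / 20)
      = 1.946 * 10^(39.8 / 20)
      = 1.946 * 97.723722
      = 190.1704 V

190.1704 V


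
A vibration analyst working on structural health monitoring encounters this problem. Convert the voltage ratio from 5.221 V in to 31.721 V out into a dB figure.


Voltage gain in dB:
G = 20 * log10(Vout / Vin)
  = 20 * log10(31.721 / 5.221)
  = 20 * log10(6.075656)
  = 20 * 0.783593
  = 15.67 dB

15.67 dB


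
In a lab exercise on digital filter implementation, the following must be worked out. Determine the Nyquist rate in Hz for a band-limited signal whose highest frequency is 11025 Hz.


The Nyquist rate is twice the maximum frequency component.
fs_min = 2 * fmax
      = 2 * 11025
      = 22050 Hz

22050


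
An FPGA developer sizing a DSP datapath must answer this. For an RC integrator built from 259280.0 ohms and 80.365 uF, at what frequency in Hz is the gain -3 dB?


Cutoff frequency of a first-order RC filter:
fc = 1 / (2 * pi * R * C)
C = 80.365 uF = 8.0365e-05 F
fc = 1 / (2 * pi * 259280.0 * 8.0365e-05)
   = 1 / 130.92296598019
   = 0.007638 Hz

0.007638 Hz


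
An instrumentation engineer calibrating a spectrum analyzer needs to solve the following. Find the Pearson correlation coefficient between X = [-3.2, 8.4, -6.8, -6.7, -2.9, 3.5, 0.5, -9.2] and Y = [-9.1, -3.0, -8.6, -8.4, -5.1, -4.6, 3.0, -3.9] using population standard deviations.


Pearson correlation coefficient (population):
r = cov(X,Y) / (std(X) * std(Y))
Mean X = -2.05, Mean Y = -4.9625
Cov(X,Y) = 9.170625
Std(X) = 5.521096, Std(Y) = 3.719858
r = 0.4465

0.4465


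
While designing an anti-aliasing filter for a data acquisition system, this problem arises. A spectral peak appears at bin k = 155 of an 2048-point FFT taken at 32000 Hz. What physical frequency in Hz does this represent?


Frequency of DFT bin k:
f_k = k * fs / N
    = 155 * 32000 / 2048
    = 4960000 / 2048
    = 2421.875 Hz

2421.875 Hz


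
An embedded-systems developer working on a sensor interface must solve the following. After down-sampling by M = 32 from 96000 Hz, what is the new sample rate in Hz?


Decimation reduces the sample rate:
fs_out = fs_in / M
       = 96000 / 32
       = 3000.0 Hz

3000.0 Hz


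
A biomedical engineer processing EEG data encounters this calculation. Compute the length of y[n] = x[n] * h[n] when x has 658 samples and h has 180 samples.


Linear convolution output length:
L = N + M - 1
  = 658 + 180 - 1
  = 837 samples

837


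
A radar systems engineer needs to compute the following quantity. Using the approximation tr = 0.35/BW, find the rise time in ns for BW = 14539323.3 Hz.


Rise time from bandwidth relationship:
tr = 0.35 / BW
   = 0.35 / 14539323.3
   = 2.407264718e-08 s
   = 24.0726 ns

24.0726 ns


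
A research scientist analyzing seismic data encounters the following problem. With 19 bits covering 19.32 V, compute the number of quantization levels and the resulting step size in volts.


Step 1 — number of quantization levels:
L = 2^N = 2^19 = 524288

Step 2 — LSB step size:
delta = Vfs / L
      = 19.32 / 524288
      = 3.685e-05 V

Levels = 524288; step size = 3.685e-05 V


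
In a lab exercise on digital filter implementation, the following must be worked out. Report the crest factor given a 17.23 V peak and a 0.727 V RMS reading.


Crest factor is the ratio of peak to RMS:
CF = V_peak / V_rms
   = 17.23 / 0.727
   = 23.7001

23.7001


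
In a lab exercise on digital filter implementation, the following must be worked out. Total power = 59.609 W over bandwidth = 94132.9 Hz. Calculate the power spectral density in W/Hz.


Power spectral density:
PSD = P / BW
    = 59.609 / 94132.9
    = 0.00063324 W/Hz

0.00063324 W/Hz


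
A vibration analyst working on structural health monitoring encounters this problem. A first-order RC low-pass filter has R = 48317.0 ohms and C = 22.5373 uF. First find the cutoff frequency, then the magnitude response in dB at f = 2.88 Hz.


Step 1 — cutoff frequency:
fc = 1 / (2*pi*R*C)
C = 22.5373 uF = 2.25373e-05 F
fc = 1 / (2*pi*48317.0*2.25373e-05)
   = 0.146157 Hz

Step 2 — magnitude at f = 2.88 Hz:
|H(f)| = 1 / sqrt(1 + (f/fc)^2)
f/fc = 2.88 / 0.146157 = 19.704838
|H| = 1 / sqrt(1 + 388.280641) = 0.0506837
|H|_dB = 20*log10(0.0506837) = -25.9 dB

fc = 0.146157 Hz; |H(2.88 Hz)| = -25.9 dB


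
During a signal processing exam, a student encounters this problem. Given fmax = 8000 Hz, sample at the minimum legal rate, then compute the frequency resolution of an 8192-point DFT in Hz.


Step 1 — Nyquist sampling rate:
fs = 2 * fmax = 2 * 8000 = 16000 Hz

Step 2 — DFT bin spacing:
df = fs / N = 16000 / 8192 = 1.9531 Hz

1.9531 Hz


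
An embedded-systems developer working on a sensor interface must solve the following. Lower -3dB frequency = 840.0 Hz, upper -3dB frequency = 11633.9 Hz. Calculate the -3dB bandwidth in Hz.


Bandwidth is the difference of -3dB frequencies:
BW = f_high - f_low
   = 11633.9 - 840.0
   = 10793.9 Hz

10793.9 Hz


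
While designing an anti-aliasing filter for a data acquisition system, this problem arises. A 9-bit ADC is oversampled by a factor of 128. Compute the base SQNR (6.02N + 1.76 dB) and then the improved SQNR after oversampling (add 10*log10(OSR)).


Step 1 — baseline SQNR at Nyquist:
SQNR_base = 6.02*N + 1.76
          = 6.02*9 + 1.76
          = 55.94 dB

Step 2 — oversampling processing gain:
G = 10*log10(OSR) = 10*log10(128) = 21.07 dB

Step 3 — total:
SQNR_total = 55.94 + 21.07 = 77.01 dB

Base SQNR = 55.94 dB; oversampled SQNR = 77.01 dB


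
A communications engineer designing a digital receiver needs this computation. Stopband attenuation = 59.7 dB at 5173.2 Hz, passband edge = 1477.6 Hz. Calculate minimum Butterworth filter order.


Butterworth filter order formula:
n = log10(10^(A/10) - 1) / (2 * log10(f_stop/f_pass))
10^(59.7/10) - 1 = 933253.3008
f_stop/f_pass = 5173.2 / 1477.6 = 3.5011
n = 5.4851 -> ceil = 6

6


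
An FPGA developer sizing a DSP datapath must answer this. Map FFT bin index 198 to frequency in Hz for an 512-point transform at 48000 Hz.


Frequency of DFT bin k:
f_k = k * fs / N
    = 198 * 48000 / 512
    = 9504000 / 512
    = 18562.5 Hz

18562.5 Hz


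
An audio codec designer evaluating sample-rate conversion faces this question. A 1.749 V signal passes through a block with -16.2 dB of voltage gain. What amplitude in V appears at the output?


Output voltage from dB gain:
V_out = V_in * 10^(gain_dB / 20)
      = 1.749 * 10^(-16.2 / 20)
      = 1.749 * 0.154882
      = 0.2709 V

0.2709 V


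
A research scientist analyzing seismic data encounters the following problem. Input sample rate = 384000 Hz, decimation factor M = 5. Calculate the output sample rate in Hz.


Decimation reduces the sample rate:
fs_out = fs_in / M
       = 384000 / 5
       = 76800.0 Hz

76800.0 Hz


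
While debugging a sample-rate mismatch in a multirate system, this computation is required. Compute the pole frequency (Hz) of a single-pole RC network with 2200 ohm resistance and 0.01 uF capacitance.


Cutoff frequency of a first-order RC filter:
fc = 1 / (2 * pi * R * C)
C = 0.01 uF = 1e-08 F
fc = 1 / (2 * pi * 2200 * 1e-08)
   = 1 / 0.00013823007675795
   = 7234.315595 Hz

7234.315595 Hz


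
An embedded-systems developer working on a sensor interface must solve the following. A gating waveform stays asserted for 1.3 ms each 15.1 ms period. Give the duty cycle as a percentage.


Duty cycle as a percentage:
DC = (t_on / T) * 100
   = (1.3 / 15.1) * 100
   = 0.086093 * 100
   = 8.61 %

8.61 %


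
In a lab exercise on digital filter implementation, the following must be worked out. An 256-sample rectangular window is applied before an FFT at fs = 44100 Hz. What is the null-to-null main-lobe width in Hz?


Main lobe width for a rectangular window:
Width = 2 * fs / N
      = 2 * 44100 / 256
      = 88200 / 256
      = 344.531 Hz

344.531 Hz


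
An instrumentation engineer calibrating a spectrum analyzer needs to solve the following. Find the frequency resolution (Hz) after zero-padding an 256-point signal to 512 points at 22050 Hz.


Frequency resolution after zero-padding:
N_padded = 256 * 2 = 512
df = fs / N_padded
   = 22050 / 512
   = 43.0664 Hz

43.0664 Hz


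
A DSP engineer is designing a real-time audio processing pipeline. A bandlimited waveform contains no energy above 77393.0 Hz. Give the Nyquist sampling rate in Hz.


The Nyquist rate is twice the maximum frequency component.
fs_min = 2 * fmax
      = 2 * 77393.0
      = 154786.0 Hz

154786.0


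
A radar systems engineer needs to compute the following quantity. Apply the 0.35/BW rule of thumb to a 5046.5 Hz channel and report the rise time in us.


Rise time from bandwidth relationship:
tr = 0.35 / BW
   = 0.35 / 5046.5
   = 6.935499851e-05 s
   = 69.355 us

69.355 us


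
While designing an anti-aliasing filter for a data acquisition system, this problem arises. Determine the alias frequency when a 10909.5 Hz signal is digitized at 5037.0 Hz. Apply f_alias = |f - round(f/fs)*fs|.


Compute the nearest integer multiple of fs to the signal:
n = round(10909.5 / 5037.0) = 2
f_alias = |10909.5 - 2 * 5037.0|
        = |10909.5 - 10074.0|
        = 835.5 Hz

835.5


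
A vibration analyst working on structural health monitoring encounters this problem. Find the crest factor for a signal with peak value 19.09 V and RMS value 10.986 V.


Crest factor is the ratio of peak to RMS:
CF = V_peak / V_rms
   = 19.09 / 10.986
   = 1.7377

1.7377


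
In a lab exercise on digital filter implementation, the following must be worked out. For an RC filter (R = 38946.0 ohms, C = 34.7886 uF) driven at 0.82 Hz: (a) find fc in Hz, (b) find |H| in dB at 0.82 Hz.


Step 1 — cutoff frequency:
fc = 1 / (2*pi*R*C)
C = 34.7886 uF = 3.47886e-05 F
fc = 1 / (2*pi*38946.0*3.47886e-05)
   = 0.117468 Hz

Step 2 — magnitude at f = 0.82 Hz:
|H(f)| = 1 / sqrt(1 + (f/fc)^2)
f/fc = 0.82 / 0.117468 = 6.980625
|H| = 1 / sqrt(1 + 48.729125) = 0.141806
|H|_dB = 20*log10(0.141806) = -16.97 dB

fc = 0.117468 Hz; |H(0.82 Hz)| = -16.97 dB


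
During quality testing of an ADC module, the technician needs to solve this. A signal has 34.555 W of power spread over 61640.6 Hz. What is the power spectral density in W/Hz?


Power spectral density:
PSD = P / BW
    = 34.555 / 61640.6
    = 0.00056059 W/Hz

0.00056059 W/Hz


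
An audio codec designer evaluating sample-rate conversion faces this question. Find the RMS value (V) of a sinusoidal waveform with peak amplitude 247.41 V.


RMS voltage for a sinusoidal waveform:
V_rms = V_peak / sqrt(2)
      = 247.41 / 1.414214
      = 174.945 V

174.945 V


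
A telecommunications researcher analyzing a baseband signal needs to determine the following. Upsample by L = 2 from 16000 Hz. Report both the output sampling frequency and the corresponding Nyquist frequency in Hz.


Step 1 — output sample rate after interpolation by L:
fs_out = L * fs_in = 2 * 16000 = 32000 Hz

Step 2 — Nyquist frequency of the output stream:
f_Nyq = fs_out / 2 = 32000 / 2 = 16000.0 Hz

fs_out = 32000 Hz; f_Nyquist = 16000.0 Hz


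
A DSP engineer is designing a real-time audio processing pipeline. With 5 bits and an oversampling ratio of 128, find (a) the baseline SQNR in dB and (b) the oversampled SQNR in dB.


Step 1 — baseline SQNR at Nyquist:
SQNR_base = 6.02*N + 1.76
          = 6.02*5 + 1.76
          = 31.86 dB

Step 2 — oversampling processing gain:
G = 10*log10(OSR) = 10*log10(128) = 21.07 dB

Step 3 — total:
SQNR_total = 31.86 + 21.07 = 52.93 dB

Base SQNR = 31.86 dB; oversampled SQNR = 52.93 dB


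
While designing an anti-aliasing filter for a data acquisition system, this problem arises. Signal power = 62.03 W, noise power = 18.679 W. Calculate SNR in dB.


SNR in decibels:
SNR = 10 * log10(Ps / Pn)
    = 10 * log10(62.03 / 18.679)
    = 10 * log10(3.3208)
    = 10 * 0.5212
    = 5.21 dB

5.21 dB


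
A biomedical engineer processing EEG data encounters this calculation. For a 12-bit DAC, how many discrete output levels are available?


Number of quantization levels = 2^N
= 2^12
= 4096

4096
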